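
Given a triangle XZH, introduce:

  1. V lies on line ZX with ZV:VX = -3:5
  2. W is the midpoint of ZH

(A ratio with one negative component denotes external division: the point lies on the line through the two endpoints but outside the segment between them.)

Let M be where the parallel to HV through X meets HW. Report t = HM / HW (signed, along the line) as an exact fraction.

Assign X = (0, 0), Z = (1, 0), H = (0, 1) — the answer is frame-independent, so this choice is without loss of generality.
1. V lies on line ZX with ZV:VX = -3:5 ⇒ V = (5/2, 0)
2. W is the midpoint of ZH ⇒ W = (1/2, 1/2)
through X parallel to HV: direction (5/2, -1); meets HW at M = (5/3, -2/3)
M = H + t·(W−H) with t = 10/3

t = 10/3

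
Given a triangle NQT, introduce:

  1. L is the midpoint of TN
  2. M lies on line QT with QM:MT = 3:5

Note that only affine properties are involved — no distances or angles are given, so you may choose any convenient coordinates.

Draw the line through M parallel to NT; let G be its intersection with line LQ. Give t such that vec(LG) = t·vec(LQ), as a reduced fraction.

t = 5/8

Assign N = (0, 0), Q = (1, 0), T = (0, 1) — the answer is frame-independent, so this choice is without loss of generality.
1. L is the midpoint of TN ⇒ L = (0, 1/2)
2. M lies on line QT with QM:MT = 3:5 ⇒ M = (5/8, 3/8)
through M parallel to NT: direction (0, 1); meets LQ at G = (5/8, 3/16)
G = L + t·(Q−L) with t = 5/8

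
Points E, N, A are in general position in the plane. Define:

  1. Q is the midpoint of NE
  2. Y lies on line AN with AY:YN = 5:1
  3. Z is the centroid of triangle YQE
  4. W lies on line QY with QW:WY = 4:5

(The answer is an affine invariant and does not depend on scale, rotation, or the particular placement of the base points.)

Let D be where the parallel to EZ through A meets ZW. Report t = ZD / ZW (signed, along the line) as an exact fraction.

t = -144

Set E = (0, 0), N = (1, 0), A = (0, 1); any affine frame gives the same invariant.
1. Q is the midpoint of NE ⇒ Q = (1/2, 0)
2. Y lies on line AN with AY:YN = 5:1 ⇒ Y = (5/6, 1/6)
3. Z is the centroid of triangle YQE ⇒ Z = (4/9, 1/18)
4. W lies on line QY with QW:WY = 4:5 ⇒ W = (35/54, 2/27)
through A parallel to EZ: direction (4/9, 1/18); meets ZW at D = (-260/9, -47/18)
D = Z + t·(W−Z) with t = -144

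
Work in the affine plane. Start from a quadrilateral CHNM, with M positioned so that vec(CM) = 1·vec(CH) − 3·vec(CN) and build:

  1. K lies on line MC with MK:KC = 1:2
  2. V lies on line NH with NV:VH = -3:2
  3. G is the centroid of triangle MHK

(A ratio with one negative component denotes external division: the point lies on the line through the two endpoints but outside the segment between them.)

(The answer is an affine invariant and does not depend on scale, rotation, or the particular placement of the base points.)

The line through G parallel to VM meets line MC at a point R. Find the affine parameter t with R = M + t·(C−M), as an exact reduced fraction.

Work in coordinates with C = (0, 0), H = (1, 0), N = (0, 1), M = (1, -3).
1. K lies on line MC with MK:KC = 1:2 ⇒ K = (2/3, -2)
2. V lies on line NH with NV:VH = -3:2 ⇒ V = (3, -2)
3. G is the centroid of triangle MHK ⇒ G = (8/9, -5/3)
through G parallel to VM: direction (-2, -1); meets MC at R = (38/63, -38/21)
R = M + t·(C−M) with t = 25/63

t = 25/63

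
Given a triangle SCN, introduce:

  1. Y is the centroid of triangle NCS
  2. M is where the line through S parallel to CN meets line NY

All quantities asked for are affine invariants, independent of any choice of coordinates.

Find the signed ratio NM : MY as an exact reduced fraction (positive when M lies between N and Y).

Assign S = (0, 0), C = (1, 0), N = (0, 1) — the answer is frame-independent, so this choice is without loss of generality.
1. Y is the centroid of triangle NCS ⇒ Y = (1/3, 1/3)
2. M is where the line through S parallel to CN meets line NY ⇒ M = (1, -1)
M = N + t·(Y−N) with t = 3, so NM:MY = t:(1−t) = 3:-2

NM:MY = -3/2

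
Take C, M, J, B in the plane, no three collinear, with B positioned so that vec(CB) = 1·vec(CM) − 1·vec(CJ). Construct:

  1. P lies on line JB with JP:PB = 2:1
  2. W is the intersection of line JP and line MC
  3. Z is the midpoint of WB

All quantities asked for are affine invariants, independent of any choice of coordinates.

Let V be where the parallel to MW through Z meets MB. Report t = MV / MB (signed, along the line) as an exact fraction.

Work in coordinates with C = (0, 0), M = (1, 0), J = (0, 1), B = (1, -1).
1. P lies on line JB with JP:PB = 2:1 ⇒ P = (2/3, -1/3)
2. W is the intersection of line JP and line MC ⇒ W = (1/2, 0)
3. Z is the midpoint of WB ⇒ Z = (3/4, -1/2)
through Z parallel to MW: direction (-1/2, 0); meets MB at V = (1, -1/2)
V = M + t·(B−M) with t = 1/2

t = 1/2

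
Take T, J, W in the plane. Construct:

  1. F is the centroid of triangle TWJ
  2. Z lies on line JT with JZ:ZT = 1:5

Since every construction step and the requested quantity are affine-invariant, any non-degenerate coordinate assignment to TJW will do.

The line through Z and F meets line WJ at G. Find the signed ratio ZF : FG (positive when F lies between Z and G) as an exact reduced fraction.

ZF:FG = -1/2

Assign T = (0, 0), J = (1, 0), W = (0, 1) — the answer is frame-independent, so this choice is without loss of generality.
1. F is the centroid of triangle TWJ ⇒ F = (1/3, 1/3)
2. Z lies on line JT with JZ:ZT = 1:5 ⇒ Z = (5/6, 0)
line ZF meets WJ at G = (4/3, -1/3)
F = Z + t·(G−Z) with t = -1, so ZF:FG = -1:2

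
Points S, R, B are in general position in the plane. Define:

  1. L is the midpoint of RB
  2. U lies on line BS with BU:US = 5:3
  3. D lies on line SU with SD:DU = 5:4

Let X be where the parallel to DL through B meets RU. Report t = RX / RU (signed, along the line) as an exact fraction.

t = 38/23

Work in coordinates with S = (0, 0), R = (1, 0), B = (0, 1).
1. L is the midpoint of RB ⇒ L = (1/2, 1/2)
2. U lies on line BS with BU:US = 5:3 ⇒ U = (0, 3/8)
3. D lies on line SU with SD:DU = 5:4 ⇒ D = (0, 5/24)
through B parallel to DL: direction (1/2, 7/24); meets RU at X = (-15/23, 57/92)
X = R + t·(U−R) with t = 38/23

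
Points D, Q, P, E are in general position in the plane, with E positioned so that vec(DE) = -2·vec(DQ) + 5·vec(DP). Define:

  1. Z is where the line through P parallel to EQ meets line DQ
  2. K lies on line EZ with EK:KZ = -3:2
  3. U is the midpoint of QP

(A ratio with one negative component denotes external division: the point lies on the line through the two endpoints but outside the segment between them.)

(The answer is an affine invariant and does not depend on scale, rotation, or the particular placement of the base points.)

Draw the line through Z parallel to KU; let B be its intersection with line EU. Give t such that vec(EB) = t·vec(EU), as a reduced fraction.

t = 1/3

Set D = (0, 0), Q = (1, 0), P = (0, 1), E = (-2, 5); any affine frame gives the same invariant.
1. Z is where the line through P parallel to EQ meets line DQ ⇒ Z = (3/5, 0)
2. K lies on line EZ with EK:KZ = -3:2 ⇒ K = (29/5, -10)
3. U is the midpoint of QP ⇒ U = (1/2, 1/2)
through Z parallel to KU: direction (-53/10, 21/2); meets EU at B = (-7/6, 7/2)
B = E + t·(U−E) with t = 1/3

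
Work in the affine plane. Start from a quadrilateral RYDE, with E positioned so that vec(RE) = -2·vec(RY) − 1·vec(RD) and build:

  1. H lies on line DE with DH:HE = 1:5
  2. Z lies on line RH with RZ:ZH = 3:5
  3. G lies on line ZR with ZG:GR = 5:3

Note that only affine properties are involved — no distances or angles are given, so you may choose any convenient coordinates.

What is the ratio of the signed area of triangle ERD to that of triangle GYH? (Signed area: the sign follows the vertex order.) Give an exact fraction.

[ERD]:[GYH] = 192/55

Assign R = (0, 0), Y = (1, 0), D = (0, 1), E = (-2, -1) — the answer is frame-independent, so this choice is without loss of generality.
1. H lies on line DE with DH:HE = 1:5 ⇒ H = (-1/3, 2/3)
2. Z lies on line RH with RZ:ZH = 3:5 ⇒ Z = (-1/8, 1/4)
3. G lies on line ZR with ZG:GR = 5:3 ⇒ G = (-3/64, 3/32)
2·[ERD] = 2, 2·[GYH] = 55/96
[ERD]:[GYH] = 2:55/96 = 192/55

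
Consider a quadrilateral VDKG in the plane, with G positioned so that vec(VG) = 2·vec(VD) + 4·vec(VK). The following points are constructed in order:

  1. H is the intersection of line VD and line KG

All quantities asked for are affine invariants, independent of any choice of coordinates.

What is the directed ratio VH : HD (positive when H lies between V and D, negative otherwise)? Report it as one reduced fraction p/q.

Choose coordinates V = (0, 0), D = (1, 0), K = (0, 1), G = (2, 4).
1. H is the intersection of line VD and line KG ⇒ H = (-2/3, 0)
H = V + t·(D−V) with t = -2/3, so VH:HD = t:(1−t) = -2/3:5/3

VH:HD = -2/5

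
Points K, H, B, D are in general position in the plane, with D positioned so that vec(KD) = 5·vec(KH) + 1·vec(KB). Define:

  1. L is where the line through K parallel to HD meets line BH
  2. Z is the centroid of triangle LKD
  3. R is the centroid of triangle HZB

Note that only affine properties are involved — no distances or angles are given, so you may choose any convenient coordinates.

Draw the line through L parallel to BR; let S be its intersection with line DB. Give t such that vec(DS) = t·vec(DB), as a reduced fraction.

Set K = (0, 0), H = (1, 0), B = (0, 1), D = (5, 1); any affine frame gives the same invariant.
1. L is where the line through K parallel to HD meets line BH ⇒ L = (4/5, 1/5)
2. Z is the centroid of triangle LKD ⇒ Z = (29/15, 2/5)
3. R is the centroid of triangle HZB ⇒ R = (44/45, 7/15)
through L parallel to BR: direction (44/45, -8/15); meets DB at S = (-2/3, 1)
S = D + t·(B−D) with t = 17/15

t = 17/15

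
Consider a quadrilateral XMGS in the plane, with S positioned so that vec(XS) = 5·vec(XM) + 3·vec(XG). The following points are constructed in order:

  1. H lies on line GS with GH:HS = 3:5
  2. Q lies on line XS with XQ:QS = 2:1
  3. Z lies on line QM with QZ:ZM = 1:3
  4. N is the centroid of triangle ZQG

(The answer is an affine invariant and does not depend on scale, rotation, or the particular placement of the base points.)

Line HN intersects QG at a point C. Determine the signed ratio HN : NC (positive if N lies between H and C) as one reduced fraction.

HN:NC = -71/26

Set X = (0, 0), M = (1, 0), G = (0, 1), S = (5, 3); any affine frame gives the same invariant.
1. H lies on line GS with GH:HS = 3:5 ⇒ H = (15/8, 7/4)
2. Q lies on line XS with XQ:QS = 2:1 ⇒ Q = (10/3, 2)
3. Z lies on line QM with QZ:ZM = 1:3 ⇒ Z = (11/4, 3/2)
4. N is the centroid of triangle ZQG ⇒ N = (73/36, 3/2)
line HN meets QG at C = (140/71, 113/71)
N = H + t·(C−H) with t = 71/45, so HN:NC = 71/45:-26/45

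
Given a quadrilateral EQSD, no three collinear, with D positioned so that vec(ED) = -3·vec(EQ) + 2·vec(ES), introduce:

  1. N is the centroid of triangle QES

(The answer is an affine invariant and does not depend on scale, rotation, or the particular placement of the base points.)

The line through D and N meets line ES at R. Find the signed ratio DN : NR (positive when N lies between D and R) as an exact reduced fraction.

DN:NR = -10

Set E = (0, 0), Q = (1, 0), S = (0, 1), D = (-3, 2); any affine frame gives the same invariant.
1. N is the centroid of triangle QES ⇒ N = (1/3, 1/3)
line DN meets ES at R = (0, 1/2)
N = D + t·(R−D) with t = 10/9, so DN:NR = 10/9:-1/9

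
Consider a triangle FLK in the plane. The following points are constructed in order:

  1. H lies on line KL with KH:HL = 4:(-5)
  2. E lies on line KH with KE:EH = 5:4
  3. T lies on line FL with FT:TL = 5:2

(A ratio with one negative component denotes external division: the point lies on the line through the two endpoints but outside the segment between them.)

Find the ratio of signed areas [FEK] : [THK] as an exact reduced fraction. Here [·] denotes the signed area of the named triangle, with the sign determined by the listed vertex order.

[FEK]:[THK] = 35/18

Assign F = (0, 0), L = (1, 0), K = (0, 1) — the answer is frame-independent, so this choice is without loss of generality.
1. H lies on line KL with KH:HL = 4:(-5) ⇒ H = (-4, 5)
2. E lies on line KH with KE:EH = 5:4 ⇒ E = (-20/9, 29/9)
3. T lies on line FL with FT:TL = 5:2 ⇒ T = (5/7, 0)
2·[FEK] = -20/9, 2·[THK] = -8/7
[FEK]:[THK] = -20/9:-8/7 = 35/18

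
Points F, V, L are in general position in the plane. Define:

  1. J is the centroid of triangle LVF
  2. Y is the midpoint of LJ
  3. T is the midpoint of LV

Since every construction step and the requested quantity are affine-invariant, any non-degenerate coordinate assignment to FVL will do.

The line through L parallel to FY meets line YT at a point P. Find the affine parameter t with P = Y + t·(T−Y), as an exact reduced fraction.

t = -2/3

Choose coordinates F = (0, 0), V = (1, 0), L = (0, 1).
1. J is the centroid of triangle LVF ⇒ J = (1/3, 1/3)
2. Y is the midpoint of LJ ⇒ Y = (1/6, 2/3)
3. T is the midpoint of LV ⇒ T = (1/2, 1/2)
through L parallel to FY: direction (1/6, 2/3); meets YT at P = (-1/18, 7/9)
P = Y + t·(T−Y) with t = -2/3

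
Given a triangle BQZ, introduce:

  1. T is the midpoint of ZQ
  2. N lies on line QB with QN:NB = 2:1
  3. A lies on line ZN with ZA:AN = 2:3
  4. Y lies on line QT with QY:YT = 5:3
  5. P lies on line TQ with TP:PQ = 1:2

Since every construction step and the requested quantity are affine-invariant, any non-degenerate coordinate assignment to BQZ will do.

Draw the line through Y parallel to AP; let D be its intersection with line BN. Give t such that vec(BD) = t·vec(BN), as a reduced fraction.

Work in coordinates with B = (0, 0), Q = (1, 0), Z = (0, 1).
1. T is the midpoint of ZQ ⇒ T = (1/2, 1/2)
2. N lies on line QB with QN:NB = 2:1 ⇒ N = (1/3, 0)
3. A lies on line ZN with ZA:AN = 2:3 ⇒ A = (2/15, 3/5)
4. Y lies on line QT with QY:YT = 5:3 ⇒ Y = (11/16, 5/16)
5. P lies on line TQ with TP:PQ = 1:2 ⇒ P = (2/3, 1/3)
through Y parallel to AP: direction (8/15, -4/15); meets BN at D = (21/16, 0)
D = B + t·(N−B) with t = 63/16

t = 63/16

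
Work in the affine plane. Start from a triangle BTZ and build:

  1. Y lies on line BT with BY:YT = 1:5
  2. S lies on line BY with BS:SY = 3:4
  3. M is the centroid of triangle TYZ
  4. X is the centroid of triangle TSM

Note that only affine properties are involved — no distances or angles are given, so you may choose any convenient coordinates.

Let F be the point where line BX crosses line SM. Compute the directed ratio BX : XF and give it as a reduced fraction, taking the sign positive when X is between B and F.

Set B = (0, 0), T = (1, 0), Z = (0, 1); any affine frame gives the same invariant.
1. Y lies on line BT with BY:YT = 1:5 ⇒ Y = (1/6, 0)
2. S lies on line BY with BS:SY = 3:4 ⇒ S = (1/14, 0)
3. M is the centroid of triangle TYZ ⇒ M = (7/18, 1/3)
4. X is the centroid of triangle TSM ⇒ X = (92/189, 1/9)
line BX meets SM at F = (23/252, 1/48)
X = B + t·(F−B) with t = 16/3, so BX:XF = 16/3:-13/3

BX:XF = -16/13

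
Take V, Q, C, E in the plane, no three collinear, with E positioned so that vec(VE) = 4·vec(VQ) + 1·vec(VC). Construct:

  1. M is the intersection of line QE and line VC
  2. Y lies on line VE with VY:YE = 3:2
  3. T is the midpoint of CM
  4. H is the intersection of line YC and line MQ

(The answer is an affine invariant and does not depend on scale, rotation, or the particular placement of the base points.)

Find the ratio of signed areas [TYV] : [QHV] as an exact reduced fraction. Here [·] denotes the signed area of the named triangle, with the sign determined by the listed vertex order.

[TYV]:[QHV] = -36/25

Assign V = (0, 0), Q = (1, 0), C = (0, 1), E = (4, 1) — the answer is frame-independent, so this choice is without loss of generality.
1. M is the intersection of line QE and line VC ⇒ M = (0, -1/3)
2. Y lies on line VE with VY:YE = 3:2 ⇒ Y = (12/5, 3/5)
3. T is the midpoint of CM ⇒ T = (0, 1/3)
4. H is the intersection of line YC and line MQ ⇒ H = (8/3, 5/9)
2·[TYV] = -4/5, 2·[QHV] = 5/9
[TYV]:[QHV] = -4/5:5/9 = -36/25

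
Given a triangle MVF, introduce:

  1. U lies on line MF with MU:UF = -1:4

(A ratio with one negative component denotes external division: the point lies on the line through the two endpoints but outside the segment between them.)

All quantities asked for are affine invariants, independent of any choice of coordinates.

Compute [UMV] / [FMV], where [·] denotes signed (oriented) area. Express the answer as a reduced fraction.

[UMV]:[FMV] = -1/3

Assign M = (0, 0), V = (1, 0), F = (0, 1) — the answer is frame-independent, so this choice is without loss of generality.
1. U lies on line MF with MU:UF = -1:4 ⇒ U = (0, -1/3)
2·[UMV] = -1/3, 2·[FMV] = 1
[UMV]:[FMV] = -1/3:1 = -1/3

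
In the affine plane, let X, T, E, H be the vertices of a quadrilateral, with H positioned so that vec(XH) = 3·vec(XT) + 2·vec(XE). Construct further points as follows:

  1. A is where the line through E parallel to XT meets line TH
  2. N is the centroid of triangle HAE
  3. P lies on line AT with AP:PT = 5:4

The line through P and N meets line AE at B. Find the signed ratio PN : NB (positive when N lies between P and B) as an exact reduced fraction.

PN:NB = -8/3

Choose coordinates X = (0, 0), T = (1, 0), E = (0, 1), H = (3, 2).
1. A is where the line through E parallel to XT meets line TH ⇒ A = (2, 1)
2. N is the centroid of triangle HAE ⇒ N = (5/3, 4/3)
3. P lies on line AT with AP:PT = 5:4 ⇒ P = (13/9, 4/9)
line PN meets AE at B = (19/12, 1)
N = P + t·(B−P) with t = 8/5, so PN:NB = 8/5:-3/5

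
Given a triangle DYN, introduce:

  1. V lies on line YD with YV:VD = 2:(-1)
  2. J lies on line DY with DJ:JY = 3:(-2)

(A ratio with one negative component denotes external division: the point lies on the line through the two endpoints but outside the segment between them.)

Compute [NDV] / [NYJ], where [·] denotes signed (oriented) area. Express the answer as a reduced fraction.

[NDV]:[NYJ] = -1/2

Work in coordinates with D = (0, 0), Y = (1, 0), N = (0, 1).
1. V lies on line YD with YV:VD = 2:(-1) ⇒ V = (-1, 0)
2. J lies on line DY with DJ:JY = 3:(-2) ⇒ J = (3, 0)
2·[NDV] = -1, 2·[NYJ] = 2
[NDV]:[NYJ] = -1:2 = -1/2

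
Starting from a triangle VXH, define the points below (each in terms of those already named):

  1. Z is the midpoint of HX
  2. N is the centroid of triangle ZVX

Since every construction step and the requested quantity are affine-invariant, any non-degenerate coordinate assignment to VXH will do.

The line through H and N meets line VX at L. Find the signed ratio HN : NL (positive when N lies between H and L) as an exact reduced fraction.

Set V = (0, 0), X = (1, 0), H = (0, 1); any affine frame gives the same invariant.
1. Z is the midpoint of HX ⇒ Z = (1/2, 1/2)
2. N is the centroid of triangle ZVX ⇒ N = (1/2, 1/6)
line HN meets VX at L = (3/5, 0)
N = H + t·(L−H) with t = 5/6, so HN:NL = 5/6:1/6

HN:NL = 5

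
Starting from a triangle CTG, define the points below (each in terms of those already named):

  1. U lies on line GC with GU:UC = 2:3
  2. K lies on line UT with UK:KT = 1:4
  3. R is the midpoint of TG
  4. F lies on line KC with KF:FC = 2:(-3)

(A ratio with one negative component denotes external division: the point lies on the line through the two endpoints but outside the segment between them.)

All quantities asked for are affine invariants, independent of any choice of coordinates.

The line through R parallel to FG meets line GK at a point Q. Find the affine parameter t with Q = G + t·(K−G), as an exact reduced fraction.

Set C = (0, 0), T = (1, 0), G = (0, 1); any affine frame gives the same invariant.
1. U lies on line GC with GU:UC = 2:3 ⇒ U = (0, 3/5)
2. K lies on line UT with UK:KT = 1:4 ⇒ K = (1/5, 12/25)
3. R is the midpoint of TG ⇒ R = (1/2, 1/2)
4. F lies on line KC with KF:FC = 2:(-3) ⇒ F = (3/5, 36/25)
through R parallel to FG: direction (-3/5, -11/25); meets GK at Q = (13/50, 81/250)
Q = G + t·(K−G) with t = 13/10

t = 13/10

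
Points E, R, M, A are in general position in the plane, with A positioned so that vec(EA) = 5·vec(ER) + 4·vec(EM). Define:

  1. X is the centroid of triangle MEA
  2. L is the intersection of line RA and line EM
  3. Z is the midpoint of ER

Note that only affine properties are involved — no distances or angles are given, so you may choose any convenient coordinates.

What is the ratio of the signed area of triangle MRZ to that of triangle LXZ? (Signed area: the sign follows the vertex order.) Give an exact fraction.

[MRZ]:[LXZ] = -3/2

Work in coordinates with E = (0, 0), R = (1, 0), M = (0, 1), A = (5, 4).
1. X is the centroid of triangle MEA ⇒ X = (5/3, 5/3)
2. L is the intersection of line RA and line EM ⇒ L = (0, -1)
3. Z is the midpoint of ER ⇒ Z = (1/2, 0)
2·[MRZ] = -1/2, 2·[LXZ] = 1/3
[MRZ]:[LXZ] = -1/2:1/3 = -3/2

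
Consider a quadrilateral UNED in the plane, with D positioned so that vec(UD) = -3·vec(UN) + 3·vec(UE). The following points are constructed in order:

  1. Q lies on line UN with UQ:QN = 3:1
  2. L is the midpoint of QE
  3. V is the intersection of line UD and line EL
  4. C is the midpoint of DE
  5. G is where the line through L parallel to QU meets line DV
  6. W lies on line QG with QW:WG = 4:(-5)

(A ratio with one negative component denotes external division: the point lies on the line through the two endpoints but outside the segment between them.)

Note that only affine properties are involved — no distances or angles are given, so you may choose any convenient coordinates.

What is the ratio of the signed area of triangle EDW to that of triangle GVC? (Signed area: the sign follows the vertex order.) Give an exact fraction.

Set U = (0, 0), N = (1, 0), E = (0, 1), D = (-3, 3); any affine frame gives the same invariant.
1. Q lies on line UN with UQ:QN = 3:1 ⇒ Q = (3/4, 0)
2. L is the midpoint of QE ⇒ L = (3/8, 1/2)
3. V is the intersection of line UD and line EL ⇒ V = (3, -3)
4. C is the midpoint of DE ⇒ C = (-3/2, 2)
5. G is where the line through L parallel to QU meets line DV ⇒ G = (-1/2, 1/2)
6. W lies on line QG with QW:WG = 4:(-5) ⇒ W = (23/4, -2)
2·[EDW] = -5/2, 2·[GVC] = 7/4
[EDW]:[GVC] = -5/2:7/4 = -10/7

[EDW]:[GVC] = -10/7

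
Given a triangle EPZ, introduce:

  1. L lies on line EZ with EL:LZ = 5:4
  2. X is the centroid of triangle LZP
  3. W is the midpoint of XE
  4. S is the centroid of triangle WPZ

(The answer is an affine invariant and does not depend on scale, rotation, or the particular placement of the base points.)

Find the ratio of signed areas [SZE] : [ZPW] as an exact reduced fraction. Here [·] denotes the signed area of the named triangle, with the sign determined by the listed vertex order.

[SZE]:[ZPW] = -21/31

Work in coordinates with E = (0, 0), P = (1, 0), Z = (0, 1).
1. L lies on line EZ with EL:LZ = 5:4 ⇒ L = (0, 5/9)
2. X is the centroid of triangle LZP ⇒ X = (1/3, 14/27)
3. W is the midpoint of XE ⇒ W = (1/6, 7/27)
4. S is the centroid of triangle WPZ ⇒ S = (7/18, 34/81)
2·[SZE] = 7/18, 2·[ZPW] = -31/54
[SZE]:[ZPW] = 7/18:-31/54 = -21/31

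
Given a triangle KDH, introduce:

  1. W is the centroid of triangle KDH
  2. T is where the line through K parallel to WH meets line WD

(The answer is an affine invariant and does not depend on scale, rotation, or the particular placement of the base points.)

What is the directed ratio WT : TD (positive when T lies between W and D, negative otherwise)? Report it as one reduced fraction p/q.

WT:TD = -1/2

Assign K = (0, 0), D = (1, 0), H = (0, 1) — the answer is frame-independent, so this choice is without loss of generality.
1. W is the centroid of triangle KDH ⇒ W = (1/3, 1/3)
2. T is where the line through K parallel to WH meets line WD ⇒ T = (-1/3, 2/3)
T = W + t·(D−W) with t = -1, so WT:TD = t:(1−t) = -1:2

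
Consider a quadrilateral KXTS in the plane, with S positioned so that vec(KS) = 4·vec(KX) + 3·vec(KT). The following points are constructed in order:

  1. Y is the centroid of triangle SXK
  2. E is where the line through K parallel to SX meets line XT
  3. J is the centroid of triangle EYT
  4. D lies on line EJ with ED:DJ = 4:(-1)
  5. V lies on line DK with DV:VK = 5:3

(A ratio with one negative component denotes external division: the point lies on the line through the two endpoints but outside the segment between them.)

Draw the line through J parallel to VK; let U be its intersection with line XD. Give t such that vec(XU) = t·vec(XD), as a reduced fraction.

t = 50/51

Work in coordinates with K = (0, 0), X = (1, 0), T = (0, 1), S = (4, 3).
1. Y is the centroid of triangle SXK ⇒ Y = (5/3, 1)
2. E is where the line through K parallel to SX meets line XT ⇒ E = (1/2, 1/2)
3. J is the centroid of triangle EYT ⇒ J = (13/18, 5/6)
4. D lies on line EJ with ED:DJ = 4:(-1) ⇒ D = (43/54, 17/18)
5. V lies on line DK with DV:VK = 5:3 ⇒ V = (43/144, 17/48)
through J parallel to VK: direction (-43/144, -17/48); meets XD at U = (1102/1377, 25/27)
U = X + t·(D−X) with t = 50/51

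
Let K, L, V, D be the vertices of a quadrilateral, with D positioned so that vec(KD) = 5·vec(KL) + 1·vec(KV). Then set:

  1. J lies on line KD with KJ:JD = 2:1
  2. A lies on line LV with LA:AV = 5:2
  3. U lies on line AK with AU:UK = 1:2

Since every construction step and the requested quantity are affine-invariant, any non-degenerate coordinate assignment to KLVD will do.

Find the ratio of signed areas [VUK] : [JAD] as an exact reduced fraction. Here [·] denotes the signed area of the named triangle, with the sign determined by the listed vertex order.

Choose coordinates K = (0, 0), L = (1, 0), V = (0, 1), D = (5, 1).
1. J lies on line KD with KJ:JD = 2:1 ⇒ J = (10/3, 2/3)
2. A lies on line LV with LA:AV = 5:2 ⇒ A = (2/7, 5/7)
3. U lies on line AK with AU:UK = 1:2 ⇒ U = (4/21, 10/21)
2·[VUK] = -4/21, 2·[JAD] = -23/21
[VUK]:[JAD] = -4/21:-23/21 = 4/23

[VUK]:[JAD] = 4/23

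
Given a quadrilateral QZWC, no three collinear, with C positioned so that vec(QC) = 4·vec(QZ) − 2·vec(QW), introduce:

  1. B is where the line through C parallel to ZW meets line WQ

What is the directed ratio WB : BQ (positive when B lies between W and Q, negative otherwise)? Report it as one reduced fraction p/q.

WB:BQ = -1/2

Set Q = (0, 0), Z = (1, 0), W = (0, 1), C = (4, -2); any affine frame gives the same invariant.
1. B is where the line through C parallel to ZW meets line WQ ⇒ B = (0, 2)
B = W + t·(Q−W) with t = -1, so WB:BQ = t:(1−t) = -1:2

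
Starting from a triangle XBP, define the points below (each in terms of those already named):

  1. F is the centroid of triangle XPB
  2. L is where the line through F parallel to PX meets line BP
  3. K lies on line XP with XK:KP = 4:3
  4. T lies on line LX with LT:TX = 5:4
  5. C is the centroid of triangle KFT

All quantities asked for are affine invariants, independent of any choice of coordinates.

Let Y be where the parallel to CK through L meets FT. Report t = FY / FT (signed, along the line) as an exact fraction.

Assign X = (0, 0), B = (1, 0), P = (0, 1) — the answer is frame-independent, so this choice is without loss of generality.
1. F is the centroid of triangle XPB ⇒ F = (1/3, 1/3)
2. L is where the line through F parallel to PX meets line BP ⇒ L = (1/3, 2/3)
3. K lies on line XP with XK:KP = 4:3 ⇒ K = (0, 4/7)
4. T lies on line LX with LT:TX = 5:4 ⇒ T = (4/27, 8/27)
5. C is the centroid of triangle KFT ⇒ C = (13/81, 227/567)
through L parallel to CK: direction (-13/81, 97/567); meets FT at Y = (1031/1728, 667/1728)
Y = F + t·(T−F) with t = -91/64

t = -91/64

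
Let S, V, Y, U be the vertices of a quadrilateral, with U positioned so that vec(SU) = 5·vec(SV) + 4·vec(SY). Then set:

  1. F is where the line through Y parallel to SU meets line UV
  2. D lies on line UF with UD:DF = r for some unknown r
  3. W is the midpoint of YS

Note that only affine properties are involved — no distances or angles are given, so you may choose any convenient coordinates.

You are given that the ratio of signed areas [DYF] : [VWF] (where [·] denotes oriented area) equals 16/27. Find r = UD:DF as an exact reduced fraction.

r = 1/4

Work in coordinates with S = (0, 0), V = (1, 0), Y = (0, 1), U = (5, 4).
1. F is where the line through Y parallel to SU meets line UV ⇒ F = (10, 9)
2. With UD:DF = r, write λ = r/(r+1) so D = U + λ·(F−U); D is affine-linear in λ
3. W is the midpoint of YS ⇒ W = (0, 1/2)
Every point depending on D is an affine combination of D and λ-independent points, so each such coordinate is linear in λ; the λ² term in each signed area is a multiple of (F−U)×(F−U) = 0, so 2·[DYF] and 2·[VWF] are each linear in λ. Evaluating at λ=0 and λ=1:
  2·[DYF] = 10·λ − 10,   2·[VWF] = -27/2
So [DYF]:[VWF] = (10·λ − 10) / (-27/2). Setting this equal to 16/27:
  10·λ − 10 = 16/27·(-27/2)  ⇒  λ = 1/5
Then r = λ/(1−λ) = (1/5)/(4/5) = 1/4. Check: with r = 1/4, D = (6, 5) and [DYF]:[VWF] = 16/27 as required.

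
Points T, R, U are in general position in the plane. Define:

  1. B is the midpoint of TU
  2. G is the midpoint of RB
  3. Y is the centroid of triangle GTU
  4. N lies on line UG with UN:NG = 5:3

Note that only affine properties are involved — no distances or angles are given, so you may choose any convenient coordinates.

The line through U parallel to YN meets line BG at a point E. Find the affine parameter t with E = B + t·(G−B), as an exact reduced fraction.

t = -7/9

Work in coordinates with T = (0, 0), R = (1, 0), U = (0, 1).
1. B is the midpoint of TU ⇒ B = (0, 1/2)
2. G is the midpoint of RB ⇒ G = (1/2, 1/4)
3. Y is the centroid of triangle GTU ⇒ Y = (1/6, 5/12)
4. N lies on line UG with UN:NG = 5:3 ⇒ N = (5/16, 17/32)
through U parallel to YN: direction (7/48, 11/96); meets BG at E = (-7/18, 25/36)
E = B + t·(G−B) with t = -7/9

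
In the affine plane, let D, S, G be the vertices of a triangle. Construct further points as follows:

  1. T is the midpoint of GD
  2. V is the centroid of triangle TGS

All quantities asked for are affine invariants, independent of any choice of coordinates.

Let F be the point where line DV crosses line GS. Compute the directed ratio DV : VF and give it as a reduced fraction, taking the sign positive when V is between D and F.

DV:VF = 5

Assign D = (0, 0), S = (1, 0), G = (0, 1) — the answer is frame-independent, so this choice is without loss of generality.
1. T is the midpoint of GD ⇒ T = (0, 1/2)
2. V is the centroid of triangle TGS ⇒ V = (1/3, 1/2)
line DV meets GS at F = (2/5, 3/5)
V = D + t·(F−D) with t = 5/6, so DV:VF = 5/6:1/6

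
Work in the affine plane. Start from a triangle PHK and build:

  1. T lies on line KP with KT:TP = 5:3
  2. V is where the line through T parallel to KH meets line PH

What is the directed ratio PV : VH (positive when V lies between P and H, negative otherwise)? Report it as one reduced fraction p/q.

PV:VH = 3/5

Work in coordinates with P = (0, 0), H = (1, 0), K = (0, 1).
1. T lies on line KP with KT:TP = 5:3 ⇒ T = (0, 3/8)
2. V is where the line through T parallel to KH meets line PH ⇒ V = (3/8, 0)
V = P + t·(H−P) with t = 3/8, so PV:VH = t:(1−t) = 3/8:5/8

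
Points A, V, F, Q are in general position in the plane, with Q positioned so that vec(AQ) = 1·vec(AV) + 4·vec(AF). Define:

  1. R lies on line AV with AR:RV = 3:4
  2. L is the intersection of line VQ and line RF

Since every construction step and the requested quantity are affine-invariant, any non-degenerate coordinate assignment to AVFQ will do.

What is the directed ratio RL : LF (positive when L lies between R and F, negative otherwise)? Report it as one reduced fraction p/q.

Choose coordinates A = (0, 0), V = (1, 0), F = (0, 1), Q = (1, 4).
1. R lies on line AV with AR:RV = 3:4 ⇒ R = (3/7, 0)
2. L is the intersection of line VQ and line RF ⇒ L = (1, -4/3)
L = R + t·(F−R) with t = -4/3, so RL:LF = t:(1−t) = -4/3:7/3

RL:LF = -4/7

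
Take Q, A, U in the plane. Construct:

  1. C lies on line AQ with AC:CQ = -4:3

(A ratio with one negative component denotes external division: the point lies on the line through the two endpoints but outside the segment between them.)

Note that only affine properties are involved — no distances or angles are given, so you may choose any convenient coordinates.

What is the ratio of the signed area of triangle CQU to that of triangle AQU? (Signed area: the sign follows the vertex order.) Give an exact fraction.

Choose coordinates Q = (0, 0), A = (1, 0), U = (0, 1).
1. C lies on line AQ with AC:CQ = -4:3 ⇒ C = (-3, 0)
2·[CQU] = 3, 2·[AQU] = -1
[CQU]:[AQU] = 3:-1 = -3

[CQU]:[AQU] = -3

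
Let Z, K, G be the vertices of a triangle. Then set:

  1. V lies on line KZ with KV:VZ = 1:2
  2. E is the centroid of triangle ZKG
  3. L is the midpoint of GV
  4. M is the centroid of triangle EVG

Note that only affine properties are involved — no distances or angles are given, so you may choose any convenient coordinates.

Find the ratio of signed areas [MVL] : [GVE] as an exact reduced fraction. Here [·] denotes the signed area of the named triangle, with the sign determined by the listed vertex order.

Assign Z = (0, 0), K = (1, 0), G = (0, 1) — the answer is frame-independent, so this choice is without loss of generality.
1. V lies on line KZ with KV:VZ = 1:2 ⇒ V = (2/3, 0)
2. E is the centroid of triangle ZKG ⇒ E = (1/3, 1/3)
3. L is the midpoint of GV ⇒ L = (1/3, 1/2)
4. M is the centroid of triangle EVG ⇒ M = (1/3, 4/9)
2·[MVL] = 1/54, 2·[GVE] = -1/9
[MVL]:[GVE] = 1/54:-1/9 = -1/6

[MVL]:[GVE] = -1/6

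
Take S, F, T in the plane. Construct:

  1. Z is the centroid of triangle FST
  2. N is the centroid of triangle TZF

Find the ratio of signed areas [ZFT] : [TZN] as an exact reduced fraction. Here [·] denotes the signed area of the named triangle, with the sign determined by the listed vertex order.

Choose coordinates S = (0, 0), F = (1, 0), T = (0, 1).
1. Z is the centroid of triangle FST ⇒ Z = (1/3, 1/3)
2. N is the centroid of triangle TZF ⇒ N = (4/9, 4/9)
2·[ZFT] = 1/3, 2·[TZN] = 1/9
[ZFT]:[TZN] = 1/3:1/9 = 3

[ZFT]:[TZN] = 3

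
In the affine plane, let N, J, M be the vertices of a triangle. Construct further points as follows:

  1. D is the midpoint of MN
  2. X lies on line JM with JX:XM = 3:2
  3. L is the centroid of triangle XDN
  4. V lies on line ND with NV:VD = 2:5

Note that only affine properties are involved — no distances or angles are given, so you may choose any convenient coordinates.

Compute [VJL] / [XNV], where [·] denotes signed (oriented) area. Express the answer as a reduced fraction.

[VJL]:[XNV] = -17/4

Set N = (0, 0), J = (1, 0), M = (0, 1); any affine frame gives the same invariant.
1. D is the midpoint of MN ⇒ D = (0, 1/2)
2. X lies on line JM with JX:XM = 3:2 ⇒ X = (2/5, 3/5)
3. L is the centroid of triangle XDN ⇒ L = (2/15, 11/30)
4. V lies on line ND with NV:VD = 2:5 ⇒ V = (0, 1/7)
2·[VJL] = 17/70, 2·[XNV] = -2/35
[VJL]:[XNV] = 17/70:-2/35 = -17/4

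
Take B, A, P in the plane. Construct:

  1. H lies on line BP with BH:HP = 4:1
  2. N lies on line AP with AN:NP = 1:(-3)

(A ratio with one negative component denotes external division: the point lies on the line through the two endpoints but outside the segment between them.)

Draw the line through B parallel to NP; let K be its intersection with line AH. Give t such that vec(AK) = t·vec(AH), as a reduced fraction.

t = 5

Choose coordinates B = (0, 0), A = (1, 0), P = (0, 1).
1. H lies on line BP with BH:HP = 4:1 ⇒ H = (0, 4/5)
2. N lies on line AP with AN:NP = 1:(-3) ⇒ N = (3/2, -1/2)
through B parallel to NP: direction (-3/2, 3/2); meets AH at K = (-4, 4)
K = A + t·(H−A) with t = 5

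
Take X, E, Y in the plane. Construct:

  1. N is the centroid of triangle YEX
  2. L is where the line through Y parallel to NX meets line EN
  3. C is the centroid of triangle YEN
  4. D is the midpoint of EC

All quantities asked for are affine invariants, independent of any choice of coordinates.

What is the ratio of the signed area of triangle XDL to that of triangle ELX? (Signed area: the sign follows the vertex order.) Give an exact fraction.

[XDL]:[ELX] = 5/6

Set X = (0, 0), E = (1, 0), Y = (0, 1); any affine frame gives the same invariant.
1. N is the centroid of triangle YEX ⇒ N = (1/3, 1/3)
2. L is where the line through Y parallel to NX meets line EN ⇒ L = (-1/3, 2/3)
3. C is the centroid of triangle YEN ⇒ C = (4/9, 4/9)
4. D is the midpoint of EC ⇒ D = (13/18, 2/9)
2·[XDL] = 5/9, 2·[ELX] = 2/3
[XDL]:[ELX] = 5/9:2/3 = 5/6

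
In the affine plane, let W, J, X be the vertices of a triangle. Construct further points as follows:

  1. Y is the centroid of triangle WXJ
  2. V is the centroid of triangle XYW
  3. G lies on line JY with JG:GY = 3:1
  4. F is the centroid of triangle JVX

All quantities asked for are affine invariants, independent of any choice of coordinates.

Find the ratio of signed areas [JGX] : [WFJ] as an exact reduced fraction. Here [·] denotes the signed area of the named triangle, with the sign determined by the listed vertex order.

Choose coordinates W = (0, 0), J = (1, 0), X = (0, 1).
1. Y is the centroid of triangle WXJ ⇒ Y = (1/3, 1/3)
2. V is the centroid of triangle XYW ⇒ V = (1/9, 4/9)
3. G lies on line JY with JG:GY = 3:1 ⇒ G = (1/2, 1/4)
4. F is the centroid of triangle JVX ⇒ F = (10/27, 13/27)
2·[JGX] = -1/4, 2·[WFJ] = -13/27
[JGX]:[WFJ] = -1/4:-13/27 = 27/52

[JGX]:[WFJ] = 27/52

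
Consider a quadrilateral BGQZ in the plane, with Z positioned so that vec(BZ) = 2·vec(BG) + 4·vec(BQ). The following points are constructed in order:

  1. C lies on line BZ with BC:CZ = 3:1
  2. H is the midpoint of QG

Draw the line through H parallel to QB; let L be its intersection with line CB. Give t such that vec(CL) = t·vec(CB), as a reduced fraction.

Choose coordinates B = (0, 0), G = (1, 0), Q = (0, 1), Z = (2, 4).
1. C lies on line BZ with BC:CZ = 3:1 ⇒ C = (3/2, 3)
2. H is the midpoint of QG ⇒ H = (1/2, 1/2)
through H parallel to QB: direction (0, -1); meets CB at L = (1/2, 1)
L = C + t·(B−C) with t = 2/3

t = 2/3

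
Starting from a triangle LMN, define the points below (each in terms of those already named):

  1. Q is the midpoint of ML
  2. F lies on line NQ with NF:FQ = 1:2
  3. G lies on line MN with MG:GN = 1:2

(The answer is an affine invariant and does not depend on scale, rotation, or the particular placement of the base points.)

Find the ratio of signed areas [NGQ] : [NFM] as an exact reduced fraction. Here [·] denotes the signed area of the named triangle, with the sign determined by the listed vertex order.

Choose coordinates L = (0, 0), M = (1, 0), N = (0, 1).
1. Q is the midpoint of ML ⇒ Q = (1/2, 0)
2. F lies on line NQ with NF:FQ = 1:2 ⇒ F = (1/6, 2/3)
3. G lies on line MN with MG:GN = 1:2 ⇒ G = (2/3, 1/3)
2·[NGQ] = -1/3, 2·[NFM] = 1/6
[NGQ]:[NFM] = -1/3:1/6 = -2

[NGQ]:[NFM] = -2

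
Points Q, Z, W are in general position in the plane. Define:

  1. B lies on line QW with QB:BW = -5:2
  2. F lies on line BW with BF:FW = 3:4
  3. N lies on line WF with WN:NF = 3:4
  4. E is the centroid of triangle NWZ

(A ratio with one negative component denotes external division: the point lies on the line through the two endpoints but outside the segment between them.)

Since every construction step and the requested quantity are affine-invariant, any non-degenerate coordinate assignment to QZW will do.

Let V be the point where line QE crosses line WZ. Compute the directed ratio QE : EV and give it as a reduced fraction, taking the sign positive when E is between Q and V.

QE:EV = -155/8

Assign Q = (0, 0), Z = (1, 0), W = (0, 1) — the answer is frame-independent, so this choice is without loss of generality.
1. B lies on line QW with QB:BW = -5:2 ⇒ B = (0, 5/3)
2. F lies on line BW with BF:FW = 3:4 ⇒ F = (0, 29/21)
3. N lies on line WF with WN:NF = 3:4 ⇒ N = (0, 57/49)
4. E is the centroid of triangle NWZ ⇒ E = (1/3, 106/147)
line QE meets WZ at V = (49/155, 106/155)
E = Q + t·(V−Q) with t = 155/147, so QE:EV = 155/147:-8/147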